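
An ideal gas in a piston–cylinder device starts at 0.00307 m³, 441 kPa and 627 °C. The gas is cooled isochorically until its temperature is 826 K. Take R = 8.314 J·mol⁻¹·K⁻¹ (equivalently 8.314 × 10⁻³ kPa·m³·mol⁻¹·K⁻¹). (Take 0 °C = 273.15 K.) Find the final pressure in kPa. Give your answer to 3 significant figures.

Convert: T₁ = 900.1 K.
V constant ⇒ P ∝ T: V₂ = V₁; P₂ = P₁·(T₂/T₁) = 404.7 kPa.

P₂ ≈ 405 kPa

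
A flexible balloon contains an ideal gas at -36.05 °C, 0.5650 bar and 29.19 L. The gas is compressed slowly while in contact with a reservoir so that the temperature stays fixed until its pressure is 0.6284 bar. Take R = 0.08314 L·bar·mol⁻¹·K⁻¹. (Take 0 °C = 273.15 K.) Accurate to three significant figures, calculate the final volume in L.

V₂ ≈ 26.2 L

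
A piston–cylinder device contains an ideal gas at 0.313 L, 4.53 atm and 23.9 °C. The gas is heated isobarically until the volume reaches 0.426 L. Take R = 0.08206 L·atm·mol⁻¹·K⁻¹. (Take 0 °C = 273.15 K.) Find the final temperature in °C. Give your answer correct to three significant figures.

T₂ ≈ 131 °C

Convert: T₁ = 297.0 K.
P constant ⇒ V ∝ T: P₂ = P₁; T₂ = T₁·(V₂/V₁) = 404.3 K.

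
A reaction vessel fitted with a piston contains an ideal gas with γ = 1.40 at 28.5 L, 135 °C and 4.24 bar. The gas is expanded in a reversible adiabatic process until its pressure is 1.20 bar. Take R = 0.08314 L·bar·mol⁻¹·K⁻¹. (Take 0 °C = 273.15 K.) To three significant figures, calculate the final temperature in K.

Convert: T₁ = 408.1 K.
Reversible adiabatic, γ = 1.40: T₂ = T₁·(P₂/P₁)^((γ−1)/γ) = 284.6 K; V₂ = V₁·(P₁/P₂)^(1/γ) = 70.21 L.

T₂ ≈ 285 K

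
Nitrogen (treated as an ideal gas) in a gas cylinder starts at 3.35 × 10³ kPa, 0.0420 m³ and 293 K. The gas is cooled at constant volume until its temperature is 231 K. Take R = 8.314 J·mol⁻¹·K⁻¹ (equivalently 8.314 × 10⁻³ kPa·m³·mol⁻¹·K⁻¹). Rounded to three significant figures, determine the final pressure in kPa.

P₂ ≈ 2.64e+03 kPa

V constant ⇒ P ∝ T: V₂ = V₁; P₂ = P₁·(T₂/T₁) = 2641 kPa.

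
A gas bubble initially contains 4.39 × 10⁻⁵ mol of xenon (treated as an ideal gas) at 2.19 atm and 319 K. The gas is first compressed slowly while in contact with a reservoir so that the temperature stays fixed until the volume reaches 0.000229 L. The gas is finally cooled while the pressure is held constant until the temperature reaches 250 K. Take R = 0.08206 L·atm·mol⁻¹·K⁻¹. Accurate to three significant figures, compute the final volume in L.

V₃ ≈ 0.000179 L

From PV = nRT: V₁ = nRT₁/P₁ = 0.0005247 L.
Isothermal, so P V is constant: T₂ = T₁; P₂ = P₁·(V₁/V₂) = 5.018 atm.
Isobaric, so V/T is constant: P₃ = P₂; V₃ = V₂·(T₃/T₂) = 0.0001795 L.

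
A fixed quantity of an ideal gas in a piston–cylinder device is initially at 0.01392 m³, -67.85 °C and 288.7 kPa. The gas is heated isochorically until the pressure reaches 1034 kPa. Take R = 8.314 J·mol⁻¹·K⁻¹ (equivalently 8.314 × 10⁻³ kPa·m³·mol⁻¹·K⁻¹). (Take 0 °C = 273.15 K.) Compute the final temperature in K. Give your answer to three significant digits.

Convert: T₁ = 205.3 K.
V constant ⇒ P ∝ T: V₂ = V₁; T₂ = T₁·(P₂/P₁) = 735.3 K.

T₂ ≈ 735 K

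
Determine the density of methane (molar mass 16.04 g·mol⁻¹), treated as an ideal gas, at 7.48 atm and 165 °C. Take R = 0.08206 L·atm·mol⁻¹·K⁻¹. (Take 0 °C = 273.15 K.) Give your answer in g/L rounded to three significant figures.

ρ ≈ 3.34 g/L

ρ = PM/(RT) = (7.48 × 16.04) / (0.08206 × 438.1)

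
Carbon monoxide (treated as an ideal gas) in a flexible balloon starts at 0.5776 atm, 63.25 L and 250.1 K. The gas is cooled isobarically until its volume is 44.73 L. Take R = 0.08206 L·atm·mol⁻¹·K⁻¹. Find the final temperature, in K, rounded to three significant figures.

T₂ ≈ 177 K

Isobaric, so V/T is constant: P₂ = P₁; T₂ = T₁·(V₂/V₁) = 176.9 K.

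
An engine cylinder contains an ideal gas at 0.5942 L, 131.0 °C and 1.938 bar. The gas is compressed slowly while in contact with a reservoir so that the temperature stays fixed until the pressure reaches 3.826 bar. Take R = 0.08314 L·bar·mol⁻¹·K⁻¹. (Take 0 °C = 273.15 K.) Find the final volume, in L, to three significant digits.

V₂ ≈ 0.301 L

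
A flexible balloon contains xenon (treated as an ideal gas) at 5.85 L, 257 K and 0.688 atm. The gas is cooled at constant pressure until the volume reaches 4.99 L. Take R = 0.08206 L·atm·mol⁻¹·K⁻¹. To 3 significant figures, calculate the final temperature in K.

T₂ ≈ 219 K

P constant ⇒ V ∝ T: P₂ = P₁; T₂ = T₁·(V₂/V₁) = 219.2 K.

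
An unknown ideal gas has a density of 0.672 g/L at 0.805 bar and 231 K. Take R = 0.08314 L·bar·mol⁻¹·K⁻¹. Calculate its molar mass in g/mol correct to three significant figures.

ρ = PM/(RT) ⇒ M = ρRT/P = (0.672 × 0.08314 × 231.0) / 0.805

M ≈ 16.0 g/mol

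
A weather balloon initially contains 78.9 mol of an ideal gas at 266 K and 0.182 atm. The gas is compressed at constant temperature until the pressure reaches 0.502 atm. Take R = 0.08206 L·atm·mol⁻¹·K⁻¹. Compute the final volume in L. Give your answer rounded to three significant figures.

From PV = nRT: V₁ = nRT₁/P₁ = 9463 L.
T constant ⇒ Boyle's law P V = const: T₂ = T₁; V₂ = V₁·(P₁/P₂) = 3431 L.

V₂ ≈ 3.43e+03 L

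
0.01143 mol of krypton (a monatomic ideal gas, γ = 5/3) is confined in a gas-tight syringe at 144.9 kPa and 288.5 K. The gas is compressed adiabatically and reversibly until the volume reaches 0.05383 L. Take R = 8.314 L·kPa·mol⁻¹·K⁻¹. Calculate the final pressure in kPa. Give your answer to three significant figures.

P₂ ≈ 1.18e+03 kPa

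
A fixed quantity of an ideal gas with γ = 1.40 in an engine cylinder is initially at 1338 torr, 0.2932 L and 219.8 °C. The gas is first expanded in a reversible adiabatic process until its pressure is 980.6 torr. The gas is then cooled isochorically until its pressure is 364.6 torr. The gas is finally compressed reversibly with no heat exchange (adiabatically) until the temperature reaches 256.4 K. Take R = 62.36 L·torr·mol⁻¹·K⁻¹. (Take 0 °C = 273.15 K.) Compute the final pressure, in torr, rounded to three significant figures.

P₄ ≈ 1.61e+03 torr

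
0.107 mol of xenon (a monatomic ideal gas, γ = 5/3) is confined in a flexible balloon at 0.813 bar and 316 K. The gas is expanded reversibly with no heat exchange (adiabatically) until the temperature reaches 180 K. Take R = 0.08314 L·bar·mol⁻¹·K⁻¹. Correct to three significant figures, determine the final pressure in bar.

From PV = nRT: V₁ = nRT₁/P₁ = 3.458 L.
Reversible adiabatic, γ = 5/3: P₂ = P₁·(T₂/T₁)^(γ/(γ−1)) = 0.1991 bar; V₂ = V₁·(T₁/T₂)^(1/(γ−1)) = 8.043 L.

P₂ ≈ 0.199 bar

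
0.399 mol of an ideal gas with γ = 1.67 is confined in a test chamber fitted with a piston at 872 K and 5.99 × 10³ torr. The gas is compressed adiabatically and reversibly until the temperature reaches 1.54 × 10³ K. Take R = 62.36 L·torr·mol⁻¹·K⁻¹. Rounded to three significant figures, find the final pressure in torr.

P₂ ≈ 2.47e+04 torr

From PV = nRT: V₁ = nRT₁/P₁ = 3.622 L.
Adiabatic (γ = 1.67), T V^(γ−1) and P V^γ constant: P₂ = P₁·(T₂/T₁)^(γ/(γ−1)) = 2.472e+04 torr; V₂ = V₁·(T₁/T₂)^(1/(γ−1)) = 1.550 L.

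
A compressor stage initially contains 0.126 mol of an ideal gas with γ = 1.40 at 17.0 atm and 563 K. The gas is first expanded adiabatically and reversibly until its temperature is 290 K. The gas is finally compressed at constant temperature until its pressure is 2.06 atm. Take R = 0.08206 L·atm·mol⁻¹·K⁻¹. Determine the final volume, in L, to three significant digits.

From PV = nRT: V₁ = nRT₁/P₁ = 0.3424 L.
Adiabatic (γ = 1.40), T V^(γ−1) and P V^γ constant: P₂ = P₁·(T₂/T₁)^(γ/(γ−1)) = 1.667 atm; V₂ = V₁·(T₁/T₂)^(1/(γ−1)) = 1.798 L.
T constant ⇒ Boyle's law P V = const: T₃ = T₂; V₃ = V₂·(P₂/P₃) = 1.456 L.

V₃ ≈ 1.46 L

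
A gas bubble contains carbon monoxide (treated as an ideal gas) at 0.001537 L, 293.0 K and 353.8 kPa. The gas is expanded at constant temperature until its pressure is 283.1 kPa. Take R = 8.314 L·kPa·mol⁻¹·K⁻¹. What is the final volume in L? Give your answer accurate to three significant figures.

V₂ ≈ 0.00192 L

T constant ⇒ Boyle's law P V = const: T₂ = T₁; V₂ = V₁·(P₁/P₂) = 0.001921 L.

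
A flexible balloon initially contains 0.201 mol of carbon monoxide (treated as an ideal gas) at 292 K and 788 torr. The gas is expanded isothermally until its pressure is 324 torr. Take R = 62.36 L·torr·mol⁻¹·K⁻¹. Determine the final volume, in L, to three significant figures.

From PV = nRT: V₁ = nRT₁/P₁ = 4.645 L.
T constant ⇒ Boyle's law P V = const: T₂ = T₁; V₂ = V₁·(P₁/P₂) = 11.30 L.

V₂ ≈ 11.3 L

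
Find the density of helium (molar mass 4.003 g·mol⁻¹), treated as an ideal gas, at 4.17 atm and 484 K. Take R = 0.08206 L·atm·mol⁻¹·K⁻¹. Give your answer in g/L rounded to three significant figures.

ρ = PM/(RT) = (4.17 × 4.003) / (0.08206 × 484.0)

ρ ≈ 0.420 g/L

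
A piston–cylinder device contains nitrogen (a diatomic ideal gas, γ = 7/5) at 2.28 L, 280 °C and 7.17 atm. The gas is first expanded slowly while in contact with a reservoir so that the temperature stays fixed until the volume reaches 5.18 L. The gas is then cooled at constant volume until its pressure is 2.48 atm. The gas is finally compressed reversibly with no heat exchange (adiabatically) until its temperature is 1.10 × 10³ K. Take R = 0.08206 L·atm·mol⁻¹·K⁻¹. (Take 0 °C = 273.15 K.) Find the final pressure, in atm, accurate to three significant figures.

Convert: T₁ = 553.1 K.
T constant ⇒ Boyle's law P V = const: T₂ = T₁; P₂ = P₁·(V₁/V₂) = 3.156 atm.
Isochoric, so P/T is constant: V₃ = V₂; T₃ = T₂·(P₃/P₂) = 434.7 K.
Reversible adiabatic, γ = 7/5: P₄ = P₃·(T₄/T₃)^(γ/(γ−1)) = 63.93 atm; V₄ = V₃·(T₃/T₄)^(1/(γ−1)) = 0.5085 L.

P₄ ≈ 63.9 atm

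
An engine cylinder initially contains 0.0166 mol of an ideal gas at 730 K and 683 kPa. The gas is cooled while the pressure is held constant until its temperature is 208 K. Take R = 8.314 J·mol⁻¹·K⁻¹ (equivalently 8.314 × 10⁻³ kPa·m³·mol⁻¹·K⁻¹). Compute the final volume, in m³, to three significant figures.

From PV = nRT: V₁ = nRT₁/P₁ = 0.0001475 m³.
Isobaric, so V/T is constant: P₂ = P₁; V₂ = V₁·(T₂/T₁) = 4.203e-05 m³.

V₂ ≈ 4.20e-05 m³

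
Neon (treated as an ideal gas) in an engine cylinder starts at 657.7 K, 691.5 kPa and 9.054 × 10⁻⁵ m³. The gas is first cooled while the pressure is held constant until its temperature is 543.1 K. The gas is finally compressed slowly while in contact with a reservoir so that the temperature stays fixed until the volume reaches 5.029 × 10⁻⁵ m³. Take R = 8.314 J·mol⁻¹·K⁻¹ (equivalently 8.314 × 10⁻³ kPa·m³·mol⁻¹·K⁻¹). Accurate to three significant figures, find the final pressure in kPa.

P₃ ≈ 1.03e+03 kPa

Isobaric, so V/T is constant: P₂ = P₁; V₂ = V₁·(T₂/T₁) = 7.476e-05 m³.
Isothermal, so P V is constant: T₃ = T₂; P₃ = P₂·(V₂/V₃) = 1028 kPa.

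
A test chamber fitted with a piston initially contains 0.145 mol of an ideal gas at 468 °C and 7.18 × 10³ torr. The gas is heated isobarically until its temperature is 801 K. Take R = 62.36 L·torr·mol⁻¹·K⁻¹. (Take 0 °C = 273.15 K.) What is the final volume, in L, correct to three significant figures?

Convert: T₁ = 741.1 K.
From PV = nRT: V₁ = nRT₁/P₁ = 0.9334 L.
Isobaric, so V/T is constant: P₂ = P₁; V₂ = V₁·(T₂/T₁) = 1.009 L.

V₂ ≈ 1.01 L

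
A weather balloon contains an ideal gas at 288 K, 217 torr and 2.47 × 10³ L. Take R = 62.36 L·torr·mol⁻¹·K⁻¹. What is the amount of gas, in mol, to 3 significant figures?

n ≈ 29.8 mol

PV = nRT ⇒ n = PV/(RT) = (217 × 2.47e+03) / (62.36 × 288)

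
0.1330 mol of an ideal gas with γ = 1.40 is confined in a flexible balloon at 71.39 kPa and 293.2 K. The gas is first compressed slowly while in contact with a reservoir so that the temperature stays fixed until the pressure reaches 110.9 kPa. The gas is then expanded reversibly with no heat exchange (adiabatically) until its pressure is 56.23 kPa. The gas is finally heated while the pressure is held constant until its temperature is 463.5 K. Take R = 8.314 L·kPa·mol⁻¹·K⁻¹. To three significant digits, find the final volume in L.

From PV = nRT: V₁ = nRT₁/P₁ = 4.541 L.
Isothermal, so P V is constant: T₂ = T₁; V₂ = V₁·(P₁/P₂) = 2.923 L.
Adiabatic (γ = 1.40), T V^(γ−1) and P V^γ constant: T₃ = T₂·(P₃/P₂)^((γ−1)/γ) = 241.5 K; V₃ = V₂·(P₂/P₃)^(1/γ) = 4.749 L.
P constant ⇒ V ∝ T: P₄ = P₃; V₄ = V₃·(T₄/T₃) = 9.115 L.

V₄ ≈ 9.11 L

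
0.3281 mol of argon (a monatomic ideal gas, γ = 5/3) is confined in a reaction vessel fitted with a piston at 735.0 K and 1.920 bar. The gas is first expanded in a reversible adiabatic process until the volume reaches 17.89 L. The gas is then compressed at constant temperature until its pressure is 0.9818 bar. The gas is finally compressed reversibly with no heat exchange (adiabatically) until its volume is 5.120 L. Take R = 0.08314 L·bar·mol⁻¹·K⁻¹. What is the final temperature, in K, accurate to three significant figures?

T₄ ≈ 1.02e+03 K

From PV = nRT: V₁ = nRT₁/P₁ = 10.44 L.
Reversible adiabatic, γ = 5/3: T₂ = T₁·(V₁/V₂)^(γ−1) = 513.4 K; P₂ = P₁·(V₁/V₂)^γ = 0.7827 bar.
T constant ⇒ Boyle's law P V = const: T₃ = T₂; V₃ = V₂·(P₂/P₃) = 14.26 L.
Reversible adiabatic, γ = 5/3: T₄ = T₃·(V₃/V₄)^(γ−1) = 1016 K; P₄ = P₃·(V₃/V₄)^γ = 5.415 bar.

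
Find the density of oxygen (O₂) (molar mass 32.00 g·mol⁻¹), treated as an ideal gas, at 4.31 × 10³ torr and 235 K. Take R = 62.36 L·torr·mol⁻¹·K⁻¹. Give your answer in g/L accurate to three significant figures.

ρ ≈ 9.41 g/L

ρ = PM/(RT) = (4.31e+03 × 32.00) / (62.36 × 235.0)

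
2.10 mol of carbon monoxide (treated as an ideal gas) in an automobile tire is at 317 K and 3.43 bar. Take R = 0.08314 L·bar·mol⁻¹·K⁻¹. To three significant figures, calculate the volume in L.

V ≈ 16.1 L

PV = nRT ⇒ V = nRT/P = (2.10 × 0.08314 × 317) / 3.43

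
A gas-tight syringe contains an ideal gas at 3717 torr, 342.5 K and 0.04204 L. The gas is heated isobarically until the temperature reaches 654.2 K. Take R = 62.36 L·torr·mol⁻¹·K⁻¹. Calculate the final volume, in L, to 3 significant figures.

P constant ⇒ V ∝ T: P₂ = P₁; V₂ = V₁·(T₂/T₁) = 0.08030 L.

V₂ ≈ 0.0803 L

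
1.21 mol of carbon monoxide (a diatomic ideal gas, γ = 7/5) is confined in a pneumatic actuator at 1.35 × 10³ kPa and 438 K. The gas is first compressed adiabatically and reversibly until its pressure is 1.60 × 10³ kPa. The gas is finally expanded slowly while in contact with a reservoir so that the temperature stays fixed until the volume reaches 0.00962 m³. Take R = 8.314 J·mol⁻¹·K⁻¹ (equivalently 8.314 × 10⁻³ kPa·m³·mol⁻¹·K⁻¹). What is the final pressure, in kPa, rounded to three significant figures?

P₃ ≈ 481 kPa

From PV = nRT: V₁ = nRT₁/P₁ = 0.003264 m³.
Adiabatic (γ = 7/5), T V^(γ−1) and P V^γ constant: T₂ = T₁·(P₂/P₁)^((γ−1)/γ) = 459.8 K; V₂ = V₁·(P₁/P₂)^(1/γ) = 0.002891 m³.
Isothermal, so P V is constant: T₃ = T₂; P₃ = P₂·(V₂/V₃) = 480.8 kPa.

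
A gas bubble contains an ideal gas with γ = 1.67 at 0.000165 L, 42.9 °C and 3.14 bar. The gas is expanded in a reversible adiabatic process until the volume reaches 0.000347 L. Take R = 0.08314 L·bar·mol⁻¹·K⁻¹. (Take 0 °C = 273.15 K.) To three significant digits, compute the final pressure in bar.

Convert: T₁ = 316.0 K.
Reversible adiabatic, γ = 1.67: T₂ = T₁·(V₁/V₂)^(γ−1) = 192.1 K; P₂ = P₁·(V₁/V₂)^γ = 0.9074 bar.

P₂ ≈ 0.907 bar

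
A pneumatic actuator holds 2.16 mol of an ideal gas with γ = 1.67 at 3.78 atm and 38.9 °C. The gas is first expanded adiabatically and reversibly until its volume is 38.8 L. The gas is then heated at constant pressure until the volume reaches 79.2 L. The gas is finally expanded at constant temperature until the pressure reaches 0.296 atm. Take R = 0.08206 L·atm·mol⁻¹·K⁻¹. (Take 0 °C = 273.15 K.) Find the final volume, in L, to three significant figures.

V₄ ≈ 198 L

Convert: T₁ = 312.0 K.
From PV = nRT: V₁ = nRT₁/P₁ = 14.63 L.
Reversible adiabatic, γ = 1.67: T₂ = T₁·(V₁/V₂)^(γ−1) = 162.4 K; P₂ = P₁·(V₁/V₂)^γ = 0.7417 atm.
P constant ⇒ V ∝ T: P₃ = P₂; T₃ = T₂·(V₃/V₂) = 331.4 K.
Isothermal, so P V is constant: T₄ = T₃; V₄ = V₃·(P₃/P₄) = 198.5 L.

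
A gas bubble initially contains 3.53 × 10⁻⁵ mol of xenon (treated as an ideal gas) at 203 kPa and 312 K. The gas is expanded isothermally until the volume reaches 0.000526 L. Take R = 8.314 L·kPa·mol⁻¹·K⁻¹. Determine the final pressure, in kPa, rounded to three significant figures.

From PV = nRT: V₁ = nRT₁/P₁ = 0.0004511 L.
Isothermal, so P V is constant: T₂ = T₁; P₂ = P₁·(V₁/V₂) = 174.1 kPa.

P₂ ≈ 174 kPa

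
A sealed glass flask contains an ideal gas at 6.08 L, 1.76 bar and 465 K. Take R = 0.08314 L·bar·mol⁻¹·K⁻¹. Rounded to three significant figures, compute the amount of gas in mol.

PV = nRT ⇒ n = PV/(RT) = (1.76 × 6.08) / (0.08314 × 465)

n ≈ 0.277 mol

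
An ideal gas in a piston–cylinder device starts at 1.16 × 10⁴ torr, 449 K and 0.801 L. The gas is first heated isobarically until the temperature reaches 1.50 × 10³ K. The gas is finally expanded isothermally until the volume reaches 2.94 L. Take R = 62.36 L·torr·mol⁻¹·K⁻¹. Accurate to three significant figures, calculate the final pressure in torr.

P constant ⇒ V ∝ T: P₂ = P₁; V₂ = V₁·(T₂/T₁) = 2.676 L.
T constant ⇒ Boyle's law P V = const: T₃ = T₂; P₃ = P₂·(V₂/V₃) = 1.056e+04 torr.

P₃ ≈ 1.06e+04 torr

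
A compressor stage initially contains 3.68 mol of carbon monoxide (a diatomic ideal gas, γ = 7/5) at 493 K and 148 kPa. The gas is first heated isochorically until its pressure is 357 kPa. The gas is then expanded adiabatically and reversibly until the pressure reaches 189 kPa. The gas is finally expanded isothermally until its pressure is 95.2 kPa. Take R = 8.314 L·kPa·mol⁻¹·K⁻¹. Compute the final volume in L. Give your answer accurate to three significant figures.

From PV = nRT: V₁ = nRT₁/P₁ = 101.9 L.
Isochoric, so P/T is constant: V₂ = V₁; T₂ = T₁·(P₂/P₁) = 1189 K.
Adiabatic (γ = 7/5), T V^(γ−1) and P V^γ constant: T₃ = T₂·(P₃/P₂)^((γ−1)/γ) = 991.6 K; V₃ = V₂·(P₂/P₃)^(1/γ) = 160.5 L.
Isothermal, so P V is constant: T₄ = T₃; V₄ = V₃·(P₃/P₄) = 318.7 L.

V₄ ≈ 319 L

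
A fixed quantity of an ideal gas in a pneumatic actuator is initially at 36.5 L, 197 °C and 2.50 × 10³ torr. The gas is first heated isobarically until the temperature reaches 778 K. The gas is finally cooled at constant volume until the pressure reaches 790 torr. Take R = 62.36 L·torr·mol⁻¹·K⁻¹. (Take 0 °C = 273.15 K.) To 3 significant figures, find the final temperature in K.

T₃ ≈ 246 K

Convert: T₁ = 470.1 K.
Isobaric, so V/T is constant: P₂ = P₁; V₂ = V₁·(T₂/T₁) = 60.40 L.
Isochoric, so P/T is constant: V₃ = V₂; T₃ = T₂·(P₃/P₂) = 245.8 K.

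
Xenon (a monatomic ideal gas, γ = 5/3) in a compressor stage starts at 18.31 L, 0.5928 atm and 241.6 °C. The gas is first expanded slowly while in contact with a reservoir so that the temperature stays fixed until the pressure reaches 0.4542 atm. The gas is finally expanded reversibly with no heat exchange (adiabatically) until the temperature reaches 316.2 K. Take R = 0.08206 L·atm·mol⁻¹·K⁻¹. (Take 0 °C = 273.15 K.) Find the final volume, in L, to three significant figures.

Convert: T₁ = 514.8 K.
T constant ⇒ Boyle's law P V = const: T₂ = T₁; V₂ = V₁·(P₁/P₂) = 23.90 L.
Adiabatic (γ = 5/3), T V^(γ−1) and P V^γ constant: P₃ = P₂·(T₃/T₂)^(γ/(γ−1)) = 0.1343 atm; V₃ = V₂·(T₂/T₃)^(1/(γ−1)) = 49.64 L.

V₃ ≈ 49.6 L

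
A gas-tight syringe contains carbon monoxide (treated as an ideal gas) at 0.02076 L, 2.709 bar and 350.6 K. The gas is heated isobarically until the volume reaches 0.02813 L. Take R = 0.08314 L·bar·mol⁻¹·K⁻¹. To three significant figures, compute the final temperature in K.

T₂ ≈ 475 K

P constant ⇒ V ∝ T: P₂ = P₁; T₂ = T₁·(V₂/V₁) = 475.1 K.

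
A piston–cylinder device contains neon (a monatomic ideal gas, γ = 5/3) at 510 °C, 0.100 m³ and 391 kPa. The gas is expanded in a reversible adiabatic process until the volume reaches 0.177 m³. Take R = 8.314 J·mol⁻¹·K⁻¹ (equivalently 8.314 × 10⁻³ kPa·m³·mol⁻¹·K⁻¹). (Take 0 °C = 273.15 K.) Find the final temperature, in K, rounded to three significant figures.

Convert: T₁ = 783.1 K.
Adiabatic (γ = 5/3), T V^(γ−1) and P V^γ constant: T₂ = T₁·(V₁/V₂)^(γ−1) = 535.2 K; P₂ = P₁·(V₁/V₂)^γ = 151.0 kPa.

T₂ ≈ 535 K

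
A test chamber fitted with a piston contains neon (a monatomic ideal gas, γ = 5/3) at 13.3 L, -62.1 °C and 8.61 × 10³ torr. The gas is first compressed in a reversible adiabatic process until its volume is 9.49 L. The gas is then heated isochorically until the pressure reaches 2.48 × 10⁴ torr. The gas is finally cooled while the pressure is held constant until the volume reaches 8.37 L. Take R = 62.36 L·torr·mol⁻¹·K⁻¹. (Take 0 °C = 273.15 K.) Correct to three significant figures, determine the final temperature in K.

Convert: T₁ = 211.0 K.
Reversible adiabatic, γ = 5/3: T₂ = T₁·(V₁/V₂)^(γ−1) = 264.3 K; P₂ = P₁·(V₁/V₂)^γ = 1.511e+04 torr.
Isochoric, so P/T is constant: V₃ = V₂; T₃ = T₂·(P₃/P₂) = 433.8 K.
P constant ⇒ V ∝ T: P₄ = P₃; T₄ = T₃·(V₄/V₃) = 382.6 K.

T₄ ≈ 383 K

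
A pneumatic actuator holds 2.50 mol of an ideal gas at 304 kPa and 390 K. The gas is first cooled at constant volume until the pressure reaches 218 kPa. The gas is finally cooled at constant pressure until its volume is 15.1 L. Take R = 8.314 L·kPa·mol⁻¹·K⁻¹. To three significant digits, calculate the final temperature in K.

T₃ ≈ 158 K

From PV = nRT: V₁ = nRT₁/P₁ = 26.66 L.
Isochoric, so P/T is constant: V₂ = V₁; T₂ = T₁·(P₂/P₁) = 279.7 K.
P constant ⇒ V ∝ T: P₃ = P₂; T₃ = T₂·(V₃/V₂) = 158.4 K.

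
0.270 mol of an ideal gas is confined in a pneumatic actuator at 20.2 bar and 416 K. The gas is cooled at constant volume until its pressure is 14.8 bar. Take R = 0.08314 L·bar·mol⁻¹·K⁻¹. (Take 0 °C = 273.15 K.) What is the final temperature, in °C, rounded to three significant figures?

From PV = nRT: V₁ = nRT₁/P₁ = 0.4623 L.
Isochoric, so P/T is constant: V₂ = V₁; T₂ = T₁·(P₂/P₁) = 304.8 K.

T₂ ≈ 31.6 °C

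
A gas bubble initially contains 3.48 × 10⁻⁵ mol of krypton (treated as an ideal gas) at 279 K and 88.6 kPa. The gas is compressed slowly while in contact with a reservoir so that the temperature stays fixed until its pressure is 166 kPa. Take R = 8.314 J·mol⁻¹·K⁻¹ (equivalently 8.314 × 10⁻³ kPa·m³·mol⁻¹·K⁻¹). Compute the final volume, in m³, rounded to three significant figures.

V₂ ≈ 4.86e-07 m³

From PV = nRT: V₁ = nRT₁/P₁ = 9.111e-07 m³.
T constant ⇒ Boyle's law P V = const: T₂ = T₁; V₂ = V₁·(P₁/P₂) = 4.863e-07 m³.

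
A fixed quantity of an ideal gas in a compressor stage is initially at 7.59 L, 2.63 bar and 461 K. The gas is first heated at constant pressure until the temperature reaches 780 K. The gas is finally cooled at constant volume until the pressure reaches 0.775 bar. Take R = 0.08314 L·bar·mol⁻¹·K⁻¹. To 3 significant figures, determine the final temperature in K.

T₃ ≈ 230 K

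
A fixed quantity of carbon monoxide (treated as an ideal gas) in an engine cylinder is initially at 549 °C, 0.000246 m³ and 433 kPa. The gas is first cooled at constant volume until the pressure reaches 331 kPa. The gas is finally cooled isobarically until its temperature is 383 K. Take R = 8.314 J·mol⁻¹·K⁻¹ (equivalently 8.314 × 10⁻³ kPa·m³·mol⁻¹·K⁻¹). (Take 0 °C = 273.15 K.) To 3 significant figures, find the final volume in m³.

V₃ ≈ 0.000150 m³

Convert: T₁ = 822.1 K.
V constant ⇒ P ∝ T: V₂ = V₁; T₂ = T₁·(P₂/P₁) = 628.5 K.
P constant ⇒ V ∝ T: P₃ = P₂; V₃ = V₂·(T₃/T₂) = 0.0001499 m³.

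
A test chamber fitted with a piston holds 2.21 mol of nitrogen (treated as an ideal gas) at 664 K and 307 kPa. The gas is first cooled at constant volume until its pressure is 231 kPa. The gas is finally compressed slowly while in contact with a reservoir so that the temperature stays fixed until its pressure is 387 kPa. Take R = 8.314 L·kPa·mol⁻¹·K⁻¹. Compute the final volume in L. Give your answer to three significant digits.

V₃ ≈ 23.7 L

From PV = nRT: V₁ = nRT₁/P₁ = 39.74 L.
Isochoric, so P/T is constant: V₂ = V₁; T₂ = T₁·(P₂/P₁) = 499.6 K.
Isothermal, so P V is constant: T₃ = T₂; V₃ = V₂·(P₂/P₃) = 23.72 L.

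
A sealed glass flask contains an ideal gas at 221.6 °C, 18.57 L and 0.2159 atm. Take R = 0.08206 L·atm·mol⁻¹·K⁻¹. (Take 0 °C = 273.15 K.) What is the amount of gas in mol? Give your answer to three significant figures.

n ≈ 0.0988 mol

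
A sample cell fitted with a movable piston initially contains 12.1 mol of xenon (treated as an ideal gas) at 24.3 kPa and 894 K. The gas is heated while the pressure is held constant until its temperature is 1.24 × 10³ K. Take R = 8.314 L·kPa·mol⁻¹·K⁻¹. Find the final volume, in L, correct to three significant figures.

V₂ ≈ 5.13e+03 L

From PV = nRT: V₁ = nRT₁/P₁ = 3701 L.
P constant ⇒ V ∝ T: P₂ = P₁; V₂ = V₁·(T₂/T₁) = 5133 L.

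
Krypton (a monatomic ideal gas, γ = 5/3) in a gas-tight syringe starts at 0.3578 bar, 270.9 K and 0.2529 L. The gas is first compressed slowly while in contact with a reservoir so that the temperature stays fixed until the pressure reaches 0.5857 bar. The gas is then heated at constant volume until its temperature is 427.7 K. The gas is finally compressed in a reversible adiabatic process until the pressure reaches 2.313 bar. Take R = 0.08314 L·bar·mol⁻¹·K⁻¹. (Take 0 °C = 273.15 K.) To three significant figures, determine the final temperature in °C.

Isothermal, so P V is constant: T₂ = T₁; V₂ = V₁·(P₁/P₂) = 0.1545 L.
Isochoric, so P/T is constant: V₃ = V₂; P₃ = P₂·(T₃/T₂) = 0.9247 bar.
Reversible adiabatic, γ = 5/3: T₄ = T₃·(P₄/P₃)^((γ−1)/γ) = 617.2 K; V₄ = V₃·(P₃/P₄)^(1/γ) = 0.08913 L.

T₄ ≈ 344 °C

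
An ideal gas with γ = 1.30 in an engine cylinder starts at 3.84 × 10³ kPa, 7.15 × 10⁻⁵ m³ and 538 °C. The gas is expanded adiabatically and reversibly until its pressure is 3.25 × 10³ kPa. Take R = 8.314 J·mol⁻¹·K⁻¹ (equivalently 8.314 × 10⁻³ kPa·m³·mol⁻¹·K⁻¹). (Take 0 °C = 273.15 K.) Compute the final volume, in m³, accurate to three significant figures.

Convert: T₁ = 811.1 K.
Adiabatic (γ = 1.30), T V^(γ−1) and P V^γ constant: T₂ = T₁·(P₂/P₁)^((γ−1)/γ) = 780.5 K; V₂ = V₁·(P₁/P₂)^(1/γ) = 8.129e-05 m³.

V₂ ≈ 8.13e-05 m³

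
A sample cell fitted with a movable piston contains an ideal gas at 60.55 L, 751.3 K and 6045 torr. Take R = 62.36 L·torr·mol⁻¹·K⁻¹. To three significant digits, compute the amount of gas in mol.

PV = nRT ⇒ n = PV/(RT) = (6045 × 60.55) / (62.36 × 751.3)

n ≈ 7.81 mol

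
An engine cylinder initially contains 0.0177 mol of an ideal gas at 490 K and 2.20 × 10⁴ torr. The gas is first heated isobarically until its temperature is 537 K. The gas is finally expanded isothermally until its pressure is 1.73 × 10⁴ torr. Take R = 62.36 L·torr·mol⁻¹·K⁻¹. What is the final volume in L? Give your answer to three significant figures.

From PV = nRT: V₁ = nRT₁/P₁ = 0.02458 L.
P constant ⇒ V ∝ T: P₂ = P₁; V₂ = V₁·(T₂/T₁) = 0.02694 L.
T constant ⇒ Boyle's law P V = const: T₃ = T₂; V₃ = V₂·(P₂/P₃) = 0.03426 L.

V₃ ≈ 0.0343 L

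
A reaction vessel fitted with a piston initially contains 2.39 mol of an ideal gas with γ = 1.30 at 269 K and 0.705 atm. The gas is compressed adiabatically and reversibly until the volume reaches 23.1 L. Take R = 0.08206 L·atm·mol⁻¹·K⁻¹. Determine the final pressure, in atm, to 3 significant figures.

P₂ ≈ 3.25 atm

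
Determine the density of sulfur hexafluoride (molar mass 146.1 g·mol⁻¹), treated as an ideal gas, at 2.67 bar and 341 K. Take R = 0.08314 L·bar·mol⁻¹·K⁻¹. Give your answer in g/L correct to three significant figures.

ρ = PM/(RT) = (2.67 × 146.1) / (0.08314 × 341.0)

ρ ≈ 13.8 g/L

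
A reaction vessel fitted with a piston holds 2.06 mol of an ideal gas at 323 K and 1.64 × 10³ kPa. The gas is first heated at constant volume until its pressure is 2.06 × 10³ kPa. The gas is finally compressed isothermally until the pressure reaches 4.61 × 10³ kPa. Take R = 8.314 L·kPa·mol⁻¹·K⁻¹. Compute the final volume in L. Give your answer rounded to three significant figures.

From PV = nRT: V₁ = nRT₁/P₁ = 3.373 L.
V constant ⇒ P ∝ T: V₂ = V₁; T₂ = T₁·(P₂/P₁) = 405.7 K.
Isothermal, so P V is constant: T₃ = T₂; V₃ = V₂·(P₂/P₃) = 1.507 L.

V₃ ≈ 1.51 L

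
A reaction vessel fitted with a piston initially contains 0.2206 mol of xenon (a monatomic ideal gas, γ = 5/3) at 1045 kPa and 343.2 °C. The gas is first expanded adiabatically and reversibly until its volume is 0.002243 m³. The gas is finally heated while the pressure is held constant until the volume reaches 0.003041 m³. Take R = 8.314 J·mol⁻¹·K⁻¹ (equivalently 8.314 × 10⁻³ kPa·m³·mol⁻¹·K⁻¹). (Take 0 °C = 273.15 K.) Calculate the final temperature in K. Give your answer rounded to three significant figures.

T₃ ≈ 514 K

Convert: T₁ = 616.3 K.
From PV = nRT: V₁ = nRT₁/P₁ = 0.001082 m³.
Adiabatic (γ = 5/3), T V^(γ−1) and P V^γ constant: T₂ = T₁·(V₁/V₂)^(γ−1) = 379.0 K; P₂ = P₁·(V₁/V₂)^γ = 309.9 kPa.
P constant ⇒ V ∝ T: P₃ = P₂; T₃ = T₂·(V₃/V₂) = 513.9 K.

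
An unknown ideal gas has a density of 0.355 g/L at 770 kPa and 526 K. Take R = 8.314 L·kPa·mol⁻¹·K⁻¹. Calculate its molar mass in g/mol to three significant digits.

M ≈ 2.02 g/mol

ρ = PM/(RT) ⇒ M = ρRT/P = (0.355 × 8.314 × 526.0) / 770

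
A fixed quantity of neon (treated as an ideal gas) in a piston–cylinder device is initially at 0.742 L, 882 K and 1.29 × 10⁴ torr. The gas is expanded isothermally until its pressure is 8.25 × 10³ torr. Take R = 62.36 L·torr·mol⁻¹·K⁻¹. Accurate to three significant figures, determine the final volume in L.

Isothermal, so P V is constant: T₂ = T₁; V₂ = V₁·(P₁/P₂) = 1.160 L.

V₂ ≈ 1.16 L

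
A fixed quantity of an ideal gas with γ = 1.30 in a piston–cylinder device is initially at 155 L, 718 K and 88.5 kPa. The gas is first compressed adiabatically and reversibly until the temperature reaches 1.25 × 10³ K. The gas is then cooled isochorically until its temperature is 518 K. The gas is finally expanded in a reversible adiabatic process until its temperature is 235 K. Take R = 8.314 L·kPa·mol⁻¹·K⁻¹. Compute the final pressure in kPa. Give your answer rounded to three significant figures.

Adiabatic (γ = 1.30), T V^(γ−1) and P V^γ constant: P₂ = P₁·(T₂/T₁)^(γ/(γ−1)) = 978.0 kPa; V₂ = V₁·(T₁/T₂)^(1/(γ−1)) = 24.42 L.
V constant ⇒ P ∝ T: V₃ = V₂; P₃ = P₂·(T₃/T₂) = 405.3 kPa.
Reversible adiabatic, γ = 1.30: P₄ = P₃·(T₄/T₃)^(γ/(γ−1)) = 13.19 kPa; V₄ = V₃·(T₃/T₄)^(1/(γ−1)) = 340.3 L.

P₄ ≈ 13.2 kPa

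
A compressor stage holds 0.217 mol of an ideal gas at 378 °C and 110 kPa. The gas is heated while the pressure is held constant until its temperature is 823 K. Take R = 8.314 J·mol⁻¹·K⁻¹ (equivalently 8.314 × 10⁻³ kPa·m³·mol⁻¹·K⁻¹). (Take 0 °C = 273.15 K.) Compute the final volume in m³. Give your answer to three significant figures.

V₂ ≈ 0.0135 m³

Convert: T₁ = 651.1 K.
From PV = nRT: V₁ = nRT₁/P₁ = 0.01068 m³.
P constant ⇒ V ∝ T: P₂ = P₁; V₂ = V₁·(T₂/T₁) = 0.01350 m³.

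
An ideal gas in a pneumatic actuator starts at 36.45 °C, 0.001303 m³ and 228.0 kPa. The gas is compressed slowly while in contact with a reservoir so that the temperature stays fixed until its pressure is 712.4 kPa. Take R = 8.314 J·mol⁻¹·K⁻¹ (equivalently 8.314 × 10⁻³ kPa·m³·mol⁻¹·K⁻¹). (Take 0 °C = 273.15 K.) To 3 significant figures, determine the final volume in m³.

V₂ ≈ 0.000417 m³

Convert: T₁ = 309.6 K.
T constant ⇒ Boyle's law P V = const: T₂ = T₁; V₂ = V₁·(P₁/P₂) = 0.0004170 m³.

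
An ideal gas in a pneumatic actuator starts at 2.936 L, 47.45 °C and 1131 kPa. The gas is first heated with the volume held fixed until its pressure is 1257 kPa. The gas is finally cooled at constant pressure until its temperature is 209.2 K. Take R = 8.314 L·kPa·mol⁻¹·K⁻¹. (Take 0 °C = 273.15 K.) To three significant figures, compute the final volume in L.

V₃ ≈ 1.72 L

Convert: T₁ = 320.6 K.
V constant ⇒ P ∝ T: V₂ = V₁; T₂ = T₁·(P₂/P₁) = 356.3 K.
Isobaric, so V/T is constant: P₃ = P₂; V₃ = V₂·(T₃/T₂) = 1.724 L.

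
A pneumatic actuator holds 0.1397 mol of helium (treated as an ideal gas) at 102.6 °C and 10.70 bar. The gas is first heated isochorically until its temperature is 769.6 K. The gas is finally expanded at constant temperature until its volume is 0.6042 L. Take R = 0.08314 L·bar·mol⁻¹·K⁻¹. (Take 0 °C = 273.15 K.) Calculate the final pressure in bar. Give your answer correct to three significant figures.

P₃ ≈ 14.8 bar

Convert: T₁ = 375.8 K.
From PV = nRT: V₁ = nRT₁/P₁ = 0.4079 L.
Isochoric, so P/T is constant: V₂ = V₁; P₂ = P₁·(T₂/T₁) = 21.92 bar.
Isothermal, so P V is constant: T₃ = T₂; P₃ = P₂·(V₂/V₃) = 14.79 bar.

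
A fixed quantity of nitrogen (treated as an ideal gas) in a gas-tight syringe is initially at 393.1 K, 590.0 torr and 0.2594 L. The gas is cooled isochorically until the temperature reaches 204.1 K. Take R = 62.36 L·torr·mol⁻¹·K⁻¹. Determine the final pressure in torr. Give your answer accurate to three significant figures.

V constant ⇒ P ∝ T: V₂ = V₁; P₂ = P₁·(T₂/T₁) = 306.3 torr.

P₂ ≈ 306 torr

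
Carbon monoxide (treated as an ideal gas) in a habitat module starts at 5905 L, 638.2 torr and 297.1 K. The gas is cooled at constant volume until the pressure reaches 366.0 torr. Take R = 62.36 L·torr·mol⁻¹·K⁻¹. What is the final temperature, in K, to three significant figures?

V constant ⇒ P ∝ T: V₂ = V₁; T₂ = T₁·(P₂/P₁) = 170.4 K.

T₂ ≈ 170 K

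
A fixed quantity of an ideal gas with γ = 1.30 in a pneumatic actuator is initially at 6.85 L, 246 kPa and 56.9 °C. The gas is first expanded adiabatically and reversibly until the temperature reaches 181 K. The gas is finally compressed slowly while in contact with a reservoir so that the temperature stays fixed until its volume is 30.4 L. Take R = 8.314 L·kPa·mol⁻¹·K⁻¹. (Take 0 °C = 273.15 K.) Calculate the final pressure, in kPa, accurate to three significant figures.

Convert: T₁ = 330.0 K.
Adiabatic (γ = 1.30), T V^(γ−1) and P V^γ constant: P₂ = P₁·(T₂/T₁)^(γ/(γ−1)) = 18.21 kPa; V₂ = V₁·(T₁/T₂)^(1/(γ−1)) = 50.74 L.
T constant ⇒ Boyle's law P V = const: T₃ = T₂; P₃ = P₂·(V₂/V₃) = 30.40 kPa.

P₃ ≈ 30.4 kPa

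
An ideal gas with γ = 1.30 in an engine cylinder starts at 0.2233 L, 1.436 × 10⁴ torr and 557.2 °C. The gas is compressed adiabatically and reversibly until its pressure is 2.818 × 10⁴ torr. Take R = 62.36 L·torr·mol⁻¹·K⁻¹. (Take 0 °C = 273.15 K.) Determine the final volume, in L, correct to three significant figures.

V₂ ≈ 0.133 L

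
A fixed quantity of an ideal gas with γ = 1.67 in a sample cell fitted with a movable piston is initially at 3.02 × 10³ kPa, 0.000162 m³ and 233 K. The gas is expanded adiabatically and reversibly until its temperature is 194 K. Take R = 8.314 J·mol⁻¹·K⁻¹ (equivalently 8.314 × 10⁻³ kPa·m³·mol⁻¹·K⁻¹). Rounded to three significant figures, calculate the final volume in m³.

Reversible adiabatic, γ = 1.67: P₂ = P₁·(T₂/T₁)^(γ/(γ−1)) = 1913 kPa; V₂ = V₁·(T₁/T₂)^(1/(γ−1)) = 0.0002129 m³.

V₂ ≈ 0.000213 m³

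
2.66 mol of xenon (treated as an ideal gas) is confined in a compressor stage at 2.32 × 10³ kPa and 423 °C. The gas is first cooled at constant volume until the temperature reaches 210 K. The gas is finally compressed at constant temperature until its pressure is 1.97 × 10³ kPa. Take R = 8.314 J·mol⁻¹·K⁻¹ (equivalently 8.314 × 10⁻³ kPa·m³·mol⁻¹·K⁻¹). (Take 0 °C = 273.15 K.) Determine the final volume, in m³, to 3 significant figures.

Convert: T₁ = 696.1 K.
From PV = nRT: V₁ = nRT₁/P₁ = 0.006636 m³.
Isochoric, so P/T is constant: V₂ = V₁; P₂ = P₁·(T₂/T₁) = 699.8 kPa.
Isothermal, so P V is constant: T₃ = T₂; V₃ = V₂·(P₂/P₃) = 0.002357 m³.

V₃ ≈ 0.00236 m³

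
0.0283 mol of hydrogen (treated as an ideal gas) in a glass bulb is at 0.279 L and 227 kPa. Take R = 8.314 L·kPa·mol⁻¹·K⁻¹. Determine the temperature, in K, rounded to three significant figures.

PV = nRT ⇒ T = PV/(nR) = (227 × 0.279) / (0.0283 × 8.314)

T ≈ 269 K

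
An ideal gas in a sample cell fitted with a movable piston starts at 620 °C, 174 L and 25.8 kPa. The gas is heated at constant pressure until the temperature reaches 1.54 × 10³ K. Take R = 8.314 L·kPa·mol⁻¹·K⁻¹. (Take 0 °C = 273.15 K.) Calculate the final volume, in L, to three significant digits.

V₂ ≈ 300 L

Convert: T₁ = 893.1 K.
Isobaric, so V/T is constant: P₂ = P₁; V₂ = V₁·(T₂/T₁) = 300.0 L.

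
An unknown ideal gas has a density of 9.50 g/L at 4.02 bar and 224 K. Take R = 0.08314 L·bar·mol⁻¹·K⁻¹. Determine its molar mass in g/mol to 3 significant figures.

ρ = PM/(RT) ⇒ M = ρRT/P = (9.50 × 0.08314 × 224.0) / 4.02

M ≈ 44.0 g/mol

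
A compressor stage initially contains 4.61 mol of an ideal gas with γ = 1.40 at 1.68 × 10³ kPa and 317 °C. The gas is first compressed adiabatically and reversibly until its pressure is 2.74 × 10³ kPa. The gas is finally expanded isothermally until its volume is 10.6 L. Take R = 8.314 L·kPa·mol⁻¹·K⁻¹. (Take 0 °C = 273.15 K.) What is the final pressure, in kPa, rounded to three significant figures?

Convert: T₁ = 590.1 K.
From PV = nRT: V₁ = nRT₁/P₁ = 13.46 L.
Adiabatic (γ = 1.40), T V^(γ−1) and P V^γ constant: T₂ = T₁·(P₂/P₁)^((γ−1)/γ) = 678.7 K; V₂ = V₁·(P₁/P₂)^(1/γ) = 9.493 L.
Isothermal, so P V is constant: T₃ = T₂; P₃ = P₂·(V₂/V₃) = 2454 kPa.

P₃ ≈ 2.45e+03 kPa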